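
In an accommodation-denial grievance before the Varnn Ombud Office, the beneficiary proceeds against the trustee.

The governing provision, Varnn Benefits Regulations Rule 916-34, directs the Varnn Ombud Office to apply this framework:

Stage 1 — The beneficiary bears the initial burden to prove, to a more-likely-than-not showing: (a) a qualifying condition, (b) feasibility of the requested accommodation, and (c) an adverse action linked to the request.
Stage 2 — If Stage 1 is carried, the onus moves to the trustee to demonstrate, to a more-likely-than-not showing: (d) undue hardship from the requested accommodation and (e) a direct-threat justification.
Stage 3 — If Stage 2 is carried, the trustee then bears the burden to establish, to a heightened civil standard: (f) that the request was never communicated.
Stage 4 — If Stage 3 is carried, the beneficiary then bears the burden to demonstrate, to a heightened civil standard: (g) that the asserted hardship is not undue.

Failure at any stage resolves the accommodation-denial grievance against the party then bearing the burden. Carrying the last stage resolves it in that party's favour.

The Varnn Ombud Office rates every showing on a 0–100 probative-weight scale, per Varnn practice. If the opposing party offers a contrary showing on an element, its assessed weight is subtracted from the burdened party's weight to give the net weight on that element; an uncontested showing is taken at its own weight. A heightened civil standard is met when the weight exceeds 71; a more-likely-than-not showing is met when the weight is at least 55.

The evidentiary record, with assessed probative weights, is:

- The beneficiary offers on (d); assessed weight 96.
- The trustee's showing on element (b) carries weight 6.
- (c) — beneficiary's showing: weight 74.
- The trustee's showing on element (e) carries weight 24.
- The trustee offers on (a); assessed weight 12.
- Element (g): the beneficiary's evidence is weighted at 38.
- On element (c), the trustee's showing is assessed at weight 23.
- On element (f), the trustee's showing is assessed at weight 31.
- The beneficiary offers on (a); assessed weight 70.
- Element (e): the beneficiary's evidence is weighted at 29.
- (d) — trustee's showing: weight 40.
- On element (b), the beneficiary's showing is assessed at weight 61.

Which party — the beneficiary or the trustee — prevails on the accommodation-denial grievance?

trustee

Stage 1 — burden on beneficiary; standard: a more-likely-than-not showing (weight is at least 55).
    (a): 70 − 12 = 58 ≥ 55 [met]
    (b): 61 − 6 = 55 ≥ 55 [met]
    (c): 74 − 23 = 51 < 55 [not met]
  The beneficiary does not carry Stage 1.
The trustee prevails.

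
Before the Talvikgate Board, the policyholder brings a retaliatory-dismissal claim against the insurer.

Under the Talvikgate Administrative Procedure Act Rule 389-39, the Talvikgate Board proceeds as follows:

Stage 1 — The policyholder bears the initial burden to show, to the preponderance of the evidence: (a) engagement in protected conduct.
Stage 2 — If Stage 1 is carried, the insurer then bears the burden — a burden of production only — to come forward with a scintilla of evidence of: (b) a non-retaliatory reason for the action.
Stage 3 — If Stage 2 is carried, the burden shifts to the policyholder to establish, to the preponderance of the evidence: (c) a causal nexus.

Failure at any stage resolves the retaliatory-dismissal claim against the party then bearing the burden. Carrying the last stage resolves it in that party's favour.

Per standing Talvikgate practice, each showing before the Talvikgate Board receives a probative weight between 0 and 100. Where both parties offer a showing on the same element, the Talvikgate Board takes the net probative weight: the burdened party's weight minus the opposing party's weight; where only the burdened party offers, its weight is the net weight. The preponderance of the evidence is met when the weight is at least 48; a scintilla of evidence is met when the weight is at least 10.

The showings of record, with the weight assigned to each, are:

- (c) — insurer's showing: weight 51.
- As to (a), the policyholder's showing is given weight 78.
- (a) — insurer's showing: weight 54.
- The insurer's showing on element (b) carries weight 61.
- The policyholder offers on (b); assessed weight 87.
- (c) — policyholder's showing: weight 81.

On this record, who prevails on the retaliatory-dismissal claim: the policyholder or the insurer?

Stage 1 — burden on policyholder; standard: the preponderance of the evidence (weight is at least 48).
    (a): 78 − 54 = 24 < 48 [not met]
  Stage 1 not carried; the policyholder fails its burden.
The analysis ends at Stage 1; the insurer prevails.

insurer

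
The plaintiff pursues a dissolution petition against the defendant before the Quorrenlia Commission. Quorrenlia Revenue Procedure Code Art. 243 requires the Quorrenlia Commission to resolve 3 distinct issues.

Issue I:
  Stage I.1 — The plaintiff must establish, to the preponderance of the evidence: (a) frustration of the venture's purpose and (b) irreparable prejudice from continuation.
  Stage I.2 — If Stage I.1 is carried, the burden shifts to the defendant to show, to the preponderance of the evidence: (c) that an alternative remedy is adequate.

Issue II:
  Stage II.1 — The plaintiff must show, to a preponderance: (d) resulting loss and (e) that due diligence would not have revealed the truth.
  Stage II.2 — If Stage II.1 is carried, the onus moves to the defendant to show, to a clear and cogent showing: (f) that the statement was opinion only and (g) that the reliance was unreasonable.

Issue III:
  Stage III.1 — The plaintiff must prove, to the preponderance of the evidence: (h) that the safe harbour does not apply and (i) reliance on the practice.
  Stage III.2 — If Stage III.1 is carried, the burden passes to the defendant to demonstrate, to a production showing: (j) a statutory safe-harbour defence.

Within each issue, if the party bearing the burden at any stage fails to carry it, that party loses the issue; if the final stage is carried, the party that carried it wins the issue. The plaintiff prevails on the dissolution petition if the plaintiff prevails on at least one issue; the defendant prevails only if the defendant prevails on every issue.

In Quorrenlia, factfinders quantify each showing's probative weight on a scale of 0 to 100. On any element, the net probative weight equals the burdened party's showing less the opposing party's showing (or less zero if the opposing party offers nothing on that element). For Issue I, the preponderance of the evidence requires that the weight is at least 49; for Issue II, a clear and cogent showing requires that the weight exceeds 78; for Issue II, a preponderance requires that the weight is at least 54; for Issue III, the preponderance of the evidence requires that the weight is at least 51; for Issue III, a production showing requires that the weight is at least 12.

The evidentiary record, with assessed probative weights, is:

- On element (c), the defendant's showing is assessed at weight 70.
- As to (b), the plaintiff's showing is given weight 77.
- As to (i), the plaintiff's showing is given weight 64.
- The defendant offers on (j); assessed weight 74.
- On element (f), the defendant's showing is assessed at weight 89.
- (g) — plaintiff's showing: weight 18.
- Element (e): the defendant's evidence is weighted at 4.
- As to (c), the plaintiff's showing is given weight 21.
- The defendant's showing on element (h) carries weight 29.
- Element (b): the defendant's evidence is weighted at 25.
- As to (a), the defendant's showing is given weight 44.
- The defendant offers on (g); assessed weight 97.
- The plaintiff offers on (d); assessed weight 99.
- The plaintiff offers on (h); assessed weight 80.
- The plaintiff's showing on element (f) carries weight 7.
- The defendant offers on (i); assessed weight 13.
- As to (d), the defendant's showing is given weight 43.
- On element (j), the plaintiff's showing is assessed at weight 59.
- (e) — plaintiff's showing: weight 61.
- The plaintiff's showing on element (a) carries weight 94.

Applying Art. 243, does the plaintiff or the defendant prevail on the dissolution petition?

defendant

— Issue I —
Stage I.1 — burden on plaintiff; standard: the preponderance of the evidence (weight is at least 49).
    (a): 94 − 44 = 50 ≥ 49 [met]
    (b): 77 − 25 = 52 ≥ 49 [met]
  All elements met. The burden passes to the defendant.
Stage I.2 — burden on defendant; standard: the preponderance of the evidence (weight is at least 49).
    (c): 70 − 21 = 49 ≥ 49 [met]
  All elements met at the final stage.
All stages carried — the defendant prevails on this issue.
— Issue II —
Stage II.1 — burden on plaintiff; standard: a preponderance (weight is at least 54).
    (d): 99 − 43 = 56 ≥ 54 [met]
    (e): 61 − 4 = 57 ≥ 54 [met]
  Stage II.1 is satisfied; the onus moves to the defendant.
Stage II.2 — burden on defendant; standard: a clear and cogent showing (weight exceeds 78).
    (f): 89 − 7 = 82 > 78 [met]
    (g): 97 − 18 = 79 > 78 [met]
  Stage II.2 carried; the final stage is satisfied.
Every stage carried; the defendant prevails on this issue.
— Issue III —
Stage III.1 — burden on plaintiff; standard: the preponderance of the evidence (weight is at least 51).
    (h): 80 − 29 = 51 ≥ 51 [met]
    (i): 64 − 13 = 51 ≥ 51 [met]
  Stage III.1 carried; the burden shifts to the defendant.
Stage III.2 — burden on defendant; standard: a production showing (weight is at least 12).
    (j): 74 − 59 = 15 ≥ 12 [met]
  All elements met at the final stage.
With every stage satisfied, the defendant prevails on this issue.
Per-issue: Issue I → defendant; Issue II → defendant; Issue III → defendant. The plaintiff must prevail on at least one issue; overall, the defendant prevails.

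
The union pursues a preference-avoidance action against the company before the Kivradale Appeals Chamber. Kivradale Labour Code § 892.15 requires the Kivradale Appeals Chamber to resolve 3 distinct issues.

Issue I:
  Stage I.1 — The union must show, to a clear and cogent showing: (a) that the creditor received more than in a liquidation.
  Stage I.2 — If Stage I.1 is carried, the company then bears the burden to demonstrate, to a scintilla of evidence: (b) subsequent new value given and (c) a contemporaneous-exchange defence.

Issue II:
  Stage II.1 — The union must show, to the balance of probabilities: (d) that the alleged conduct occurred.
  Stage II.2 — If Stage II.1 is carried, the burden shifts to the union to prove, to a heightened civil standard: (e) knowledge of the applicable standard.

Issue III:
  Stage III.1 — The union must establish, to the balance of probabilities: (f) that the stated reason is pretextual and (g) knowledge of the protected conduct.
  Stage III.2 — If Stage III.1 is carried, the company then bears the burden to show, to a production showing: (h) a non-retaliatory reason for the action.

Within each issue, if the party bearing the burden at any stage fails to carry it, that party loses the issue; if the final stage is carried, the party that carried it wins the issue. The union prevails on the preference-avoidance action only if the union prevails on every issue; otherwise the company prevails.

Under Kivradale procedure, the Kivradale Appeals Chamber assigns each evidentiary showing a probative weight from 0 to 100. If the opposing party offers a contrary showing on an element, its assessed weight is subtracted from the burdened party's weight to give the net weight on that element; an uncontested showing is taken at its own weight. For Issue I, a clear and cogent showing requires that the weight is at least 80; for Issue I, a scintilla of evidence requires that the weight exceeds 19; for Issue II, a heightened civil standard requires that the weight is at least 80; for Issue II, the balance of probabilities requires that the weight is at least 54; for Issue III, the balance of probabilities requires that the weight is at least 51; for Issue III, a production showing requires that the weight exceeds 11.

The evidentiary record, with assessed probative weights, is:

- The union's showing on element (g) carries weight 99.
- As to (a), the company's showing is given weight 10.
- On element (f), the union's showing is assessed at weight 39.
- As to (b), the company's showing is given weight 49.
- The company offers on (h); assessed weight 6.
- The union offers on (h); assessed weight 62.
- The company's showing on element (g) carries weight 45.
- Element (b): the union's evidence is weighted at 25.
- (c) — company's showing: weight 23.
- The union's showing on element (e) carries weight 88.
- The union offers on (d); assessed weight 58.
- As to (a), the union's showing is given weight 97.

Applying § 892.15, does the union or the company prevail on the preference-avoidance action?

company

— Issue I —
Stage I.1 — burden on union; standard: a clear and cogent showing (weight is at least 80).
    (a): 97 − 10 = 87 ≥ 80 [met]
  Stage I.1 is satisfied; the onus moves to the company.
Stage I.2 — burden on company; standard: a scintilla of evidence (weight exceeds 19).
    (b): 49 − 25 = 24 > 19 [met]
    (c): 23 > 19 [met]
  The company carries the last stage.
All stages carried — the company prevails on this issue.
— Issue II —
Stage II.1 (union, the balance of probabilities, weight is at least 54): (d) 58 ≥ 54 — meets.
  All elements met. The union retains the burden for Stage II.2.
Stage II.2 (union, a heightened civil standard, weight is at least 80): (e) 88 ≥ 80 — meets.
  The union carries the last stage.
All stages carried — the union prevails on this issue.
— Issue III —
Stage III.1 — burden on union; standard: the balance of probabilities (weight is at least 51).
    (f): 39 < 51 [not met]
    (g): 99 − 45 = 54 ≥ 51 [met]
  Not every element is met, so the union fails to carry Stage III.1.
So the company prevails on this issue.
Per-issue: Issue I → company; Issue II → union; Issue III → company. The union must prevail on every issue; overall, the company prevails.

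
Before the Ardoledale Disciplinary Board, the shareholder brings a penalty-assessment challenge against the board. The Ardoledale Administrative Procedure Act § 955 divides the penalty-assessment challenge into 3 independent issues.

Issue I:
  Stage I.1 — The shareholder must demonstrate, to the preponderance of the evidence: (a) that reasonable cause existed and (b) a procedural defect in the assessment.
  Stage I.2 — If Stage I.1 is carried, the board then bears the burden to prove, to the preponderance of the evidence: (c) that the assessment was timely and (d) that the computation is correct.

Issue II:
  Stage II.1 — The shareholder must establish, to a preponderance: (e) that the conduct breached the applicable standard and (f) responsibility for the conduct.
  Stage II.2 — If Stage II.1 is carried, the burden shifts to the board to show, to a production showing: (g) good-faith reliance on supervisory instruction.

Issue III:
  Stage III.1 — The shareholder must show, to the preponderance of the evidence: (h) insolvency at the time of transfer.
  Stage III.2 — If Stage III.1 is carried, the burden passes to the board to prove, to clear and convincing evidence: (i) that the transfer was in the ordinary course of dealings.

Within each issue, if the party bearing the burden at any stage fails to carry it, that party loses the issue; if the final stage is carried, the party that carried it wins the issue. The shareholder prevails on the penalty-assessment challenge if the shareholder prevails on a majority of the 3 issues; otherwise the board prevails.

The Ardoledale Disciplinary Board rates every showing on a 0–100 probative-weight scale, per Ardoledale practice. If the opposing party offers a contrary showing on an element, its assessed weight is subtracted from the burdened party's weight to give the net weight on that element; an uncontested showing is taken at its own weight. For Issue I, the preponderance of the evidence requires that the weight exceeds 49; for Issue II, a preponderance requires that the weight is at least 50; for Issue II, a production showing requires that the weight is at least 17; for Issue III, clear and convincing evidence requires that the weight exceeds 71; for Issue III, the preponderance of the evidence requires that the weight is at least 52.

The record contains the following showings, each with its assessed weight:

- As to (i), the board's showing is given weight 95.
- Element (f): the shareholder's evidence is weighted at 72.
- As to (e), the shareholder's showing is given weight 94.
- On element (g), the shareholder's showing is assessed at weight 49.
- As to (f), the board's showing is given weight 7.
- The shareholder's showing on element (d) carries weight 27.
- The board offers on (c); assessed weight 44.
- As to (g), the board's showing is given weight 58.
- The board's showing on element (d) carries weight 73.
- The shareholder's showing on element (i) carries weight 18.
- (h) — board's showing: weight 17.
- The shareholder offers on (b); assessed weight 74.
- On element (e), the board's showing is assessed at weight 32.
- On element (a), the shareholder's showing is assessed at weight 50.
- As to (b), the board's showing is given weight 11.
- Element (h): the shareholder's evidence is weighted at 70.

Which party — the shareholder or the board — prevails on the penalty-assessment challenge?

— Issue I —
Stage I.1 — burden on shareholder; standard: the preponderance of the evidence (weight exceeds 49).
    (a): 50 > 49 [met]
    (b): 74 − 11 = 63 > 49 [met]
  Stage I.1 carried; the burden shifts to the board.
Stage I.2 — burden on board; standard: the preponderance of the evidence (weight exceeds 49).
    (c): 44 ≤ 49 [not met]
    (d): 73 − 27 = 46 ≤ 49 [not met]
  The board does not carry Stage I.2.
The shareholder prevails on this issue.
— Issue II —
Stage II.1 (shareholder, a preponderance, weight is at least 50): (e) net 94−32=62 ≥ 50 — meets; (f) net 72−7=65 ≥ 50 — meets.
  The shareholder carries Stage II.1; the board now bears the burden.
Stage II.2 (board, a production showing, weight is at least 17): (g) net 58−49=9 < 17 — fails.
  The board does not carry Stage II.2.
The shareholder prevails on this issue.
— Issue III —
Stage III.1 (shareholder, the preponderance of the evidence, weight is at least 52): (h) net 70−17=53 ≥ 52 — meets.
  Stage III.1 is satisfied; the onus moves to the board.
Stage III.2 (board, clear and convincing evidence, weight exceeds 71): (i) net 95−18=77 > 71 — meets.
  The board carries the last stage.
Every stage carried; the board prevails on this issue.
Per-issue: Issue I → shareholder; Issue II → shareholder; Issue III → board. The shareholder must prevail on a majority of issues; overall, the shareholder prevails.

shareholder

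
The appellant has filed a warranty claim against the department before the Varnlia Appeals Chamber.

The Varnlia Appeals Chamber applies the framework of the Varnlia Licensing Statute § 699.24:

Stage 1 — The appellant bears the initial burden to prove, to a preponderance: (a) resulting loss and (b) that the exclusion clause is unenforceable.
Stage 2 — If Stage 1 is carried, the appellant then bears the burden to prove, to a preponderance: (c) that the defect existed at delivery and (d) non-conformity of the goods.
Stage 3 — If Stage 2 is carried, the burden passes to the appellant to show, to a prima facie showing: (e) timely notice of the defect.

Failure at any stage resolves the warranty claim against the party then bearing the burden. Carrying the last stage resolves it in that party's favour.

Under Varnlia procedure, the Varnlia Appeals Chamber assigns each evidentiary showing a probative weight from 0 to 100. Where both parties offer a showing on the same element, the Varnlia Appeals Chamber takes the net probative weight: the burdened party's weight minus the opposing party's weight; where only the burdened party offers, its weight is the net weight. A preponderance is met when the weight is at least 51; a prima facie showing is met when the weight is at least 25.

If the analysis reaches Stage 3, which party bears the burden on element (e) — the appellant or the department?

Stage 3's rule assigns the burden to the appellant (to a prima facie showing).

appellant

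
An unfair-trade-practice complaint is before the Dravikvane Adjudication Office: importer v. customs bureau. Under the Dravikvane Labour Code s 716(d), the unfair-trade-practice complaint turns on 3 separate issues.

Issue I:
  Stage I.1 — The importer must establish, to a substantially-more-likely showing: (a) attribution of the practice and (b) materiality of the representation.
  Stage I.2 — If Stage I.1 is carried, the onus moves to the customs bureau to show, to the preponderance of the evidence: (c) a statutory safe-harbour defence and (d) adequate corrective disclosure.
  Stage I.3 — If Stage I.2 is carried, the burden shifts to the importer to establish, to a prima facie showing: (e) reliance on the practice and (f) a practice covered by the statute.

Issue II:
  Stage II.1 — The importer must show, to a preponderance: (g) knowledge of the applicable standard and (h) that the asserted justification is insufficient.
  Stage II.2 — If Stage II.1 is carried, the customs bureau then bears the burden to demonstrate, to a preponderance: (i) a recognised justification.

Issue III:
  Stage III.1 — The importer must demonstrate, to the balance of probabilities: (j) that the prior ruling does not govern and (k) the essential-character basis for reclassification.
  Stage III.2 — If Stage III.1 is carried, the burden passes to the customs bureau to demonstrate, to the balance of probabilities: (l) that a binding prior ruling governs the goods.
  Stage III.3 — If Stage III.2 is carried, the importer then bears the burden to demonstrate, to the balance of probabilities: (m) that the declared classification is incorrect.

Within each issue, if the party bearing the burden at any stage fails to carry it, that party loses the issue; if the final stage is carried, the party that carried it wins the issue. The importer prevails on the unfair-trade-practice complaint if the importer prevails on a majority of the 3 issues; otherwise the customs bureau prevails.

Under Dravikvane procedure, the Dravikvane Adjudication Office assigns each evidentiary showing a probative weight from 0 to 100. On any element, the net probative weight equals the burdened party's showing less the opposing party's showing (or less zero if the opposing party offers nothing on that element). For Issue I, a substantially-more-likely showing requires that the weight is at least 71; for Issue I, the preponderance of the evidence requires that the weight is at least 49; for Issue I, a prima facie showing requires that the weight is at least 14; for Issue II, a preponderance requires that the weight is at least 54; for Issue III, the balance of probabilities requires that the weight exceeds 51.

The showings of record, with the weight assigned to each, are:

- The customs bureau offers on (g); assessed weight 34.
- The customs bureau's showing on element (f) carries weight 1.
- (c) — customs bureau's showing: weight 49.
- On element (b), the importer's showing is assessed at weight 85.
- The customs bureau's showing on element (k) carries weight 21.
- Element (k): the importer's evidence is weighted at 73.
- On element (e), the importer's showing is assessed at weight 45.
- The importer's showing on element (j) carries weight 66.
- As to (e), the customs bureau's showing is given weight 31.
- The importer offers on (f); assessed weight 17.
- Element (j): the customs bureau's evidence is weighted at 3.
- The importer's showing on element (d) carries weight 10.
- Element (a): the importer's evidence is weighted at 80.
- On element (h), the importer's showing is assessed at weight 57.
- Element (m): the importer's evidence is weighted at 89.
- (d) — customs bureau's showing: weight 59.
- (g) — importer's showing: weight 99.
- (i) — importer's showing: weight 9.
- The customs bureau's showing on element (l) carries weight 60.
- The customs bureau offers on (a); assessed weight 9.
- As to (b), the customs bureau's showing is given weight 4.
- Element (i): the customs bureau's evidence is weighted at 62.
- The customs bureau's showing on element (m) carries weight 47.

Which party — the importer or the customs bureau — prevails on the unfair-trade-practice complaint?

— Issue I —
Stage I.1 (importer, a substantially-more-likely showing, weight is at least 71): (a) net 80−9=71 ≥ 71 — meets; (b) net 85−4=81 ≥ 71 — meets.
  All elements met. The burden passes to the customs bureau.
Stage I.2 (customs bureau, the preponderance of the evidence, weight is at least 49): (c) 49 ≥ 49 — meets; (d) net 59−10=49 ≥ 49 — meets.
  The customs bureau carries Stage I.2; the importer now bears the burden.
Stage I.3 (importer, a prima facie showing, weight is at least 14): (e) net 45−31=14 ≥ 14 — meets; (f) net 17−1=16 ≥ 14 — meets.
  Stage I.3 carried; the final stage is satisfied.
With every stage satisfied, the importer prevails on this issue.
— Issue II —
Stage II.1 — burden on importer; standard: a preponderance (weight is at least 54).
    (g): 99 − 34 = 65 ≥ 54 [met]
    (h): 57 ≥ 54 [met]
  Stage II.1 carried; the burden shifts to the customs bureau.
Stage II.2 — burden on customs bureau; standard: a preponderance (weight is at least 54).
    (i): 62 − 9 = 53 < 54 [not met]
  Not every element is met, so the customs bureau fails to carry Stage II.2.
The importer prevails on this issue.
— Issue III —
Stage III.1 — burden on importer; standard: the balance of probabilities (weight exceeds 51).
    (j): 66 − 3 = 63 > 51 [met]
    (k): 73 − 21 = 52 > 51 [met]
  Stage III.1 is satisfied; the onus moves to the customs bureau.
Stage III.2 — burden on customs bureau; standard: the balance of probabilities (weight exceeds 51).
    (l): 60 > 51 [met]
  Stage III.2 carried; the burden shifts to the importer.
Stage III.3 — burden on importer; standard: the balance of probabilities (weight exceeds 51).
    (m): 89 − 47 = 42 ≤ 51 [not met]
  The importer does not carry Stage III.3.
The customs bureau prevails on this issue.
Per-issue: Issue I → importer; Issue II → importer; Issue III → customs bureau. The importer must prevail on a majority of issues; overall, the importer prevails.

importer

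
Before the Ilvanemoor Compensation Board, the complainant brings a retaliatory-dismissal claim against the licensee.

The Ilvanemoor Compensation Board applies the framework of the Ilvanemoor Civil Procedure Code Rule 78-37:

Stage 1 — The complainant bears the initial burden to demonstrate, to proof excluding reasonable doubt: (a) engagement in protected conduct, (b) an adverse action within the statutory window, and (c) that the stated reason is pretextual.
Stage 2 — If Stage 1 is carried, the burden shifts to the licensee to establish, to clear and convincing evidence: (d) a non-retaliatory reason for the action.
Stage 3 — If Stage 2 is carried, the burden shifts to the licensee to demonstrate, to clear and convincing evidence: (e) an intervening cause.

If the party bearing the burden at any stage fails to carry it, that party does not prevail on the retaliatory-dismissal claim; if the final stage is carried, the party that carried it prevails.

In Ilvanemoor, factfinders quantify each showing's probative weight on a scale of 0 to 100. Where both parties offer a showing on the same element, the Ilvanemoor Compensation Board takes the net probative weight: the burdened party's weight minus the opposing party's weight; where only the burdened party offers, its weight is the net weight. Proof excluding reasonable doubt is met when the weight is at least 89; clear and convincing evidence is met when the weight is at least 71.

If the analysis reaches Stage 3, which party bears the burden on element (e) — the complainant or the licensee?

Stage 3's rule assigns the burden to the licensee (to clear and convincing evidence).

licensee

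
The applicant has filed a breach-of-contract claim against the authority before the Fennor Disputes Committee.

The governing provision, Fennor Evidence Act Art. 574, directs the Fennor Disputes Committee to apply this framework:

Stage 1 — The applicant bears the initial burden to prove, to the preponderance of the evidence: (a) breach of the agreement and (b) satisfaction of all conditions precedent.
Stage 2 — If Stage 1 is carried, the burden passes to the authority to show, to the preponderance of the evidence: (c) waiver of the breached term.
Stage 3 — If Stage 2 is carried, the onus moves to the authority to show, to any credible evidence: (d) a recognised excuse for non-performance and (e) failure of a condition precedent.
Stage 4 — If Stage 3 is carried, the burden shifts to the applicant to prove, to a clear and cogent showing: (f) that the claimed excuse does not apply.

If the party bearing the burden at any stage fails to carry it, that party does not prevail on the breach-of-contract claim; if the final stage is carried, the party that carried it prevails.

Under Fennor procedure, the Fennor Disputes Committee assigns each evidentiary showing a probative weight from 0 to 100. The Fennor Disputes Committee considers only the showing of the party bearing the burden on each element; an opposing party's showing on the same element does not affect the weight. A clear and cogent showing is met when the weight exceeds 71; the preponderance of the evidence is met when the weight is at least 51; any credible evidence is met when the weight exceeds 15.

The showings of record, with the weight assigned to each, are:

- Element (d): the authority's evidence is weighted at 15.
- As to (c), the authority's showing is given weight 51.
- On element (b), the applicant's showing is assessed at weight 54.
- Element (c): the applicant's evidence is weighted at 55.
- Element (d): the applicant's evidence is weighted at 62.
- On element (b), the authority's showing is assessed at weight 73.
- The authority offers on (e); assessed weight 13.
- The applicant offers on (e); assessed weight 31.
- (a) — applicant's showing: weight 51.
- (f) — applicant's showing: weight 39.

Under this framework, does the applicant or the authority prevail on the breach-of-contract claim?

Stage 1 — burden on applicant; standard: the preponderance of the evidence (weight is at least 51).
    (a): 51 ≥ 51 [met]
    (b): 54 (authority's 73 disregarded) ≥ 51 [met]
  Stage 1 is satisfied; the onus moves to the authority.
Stage 2 — burden on authority; standard: the preponderance of the evidence (weight is at least 51).
    (c): 51 (applicant's 55 disregarded) ≥ 51 [met]
  All elements met. The authority retains the burden for Stage 3.
Stage 3 — burden on authority; standard: any credible evidence (weight exceeds 15).
    (d): 15 (applicant's 62 disregarded) ≤ 15 [not met]
    (e): 13 (applicant's 31 disregarded) ≤ 15 [not met]
  The authority does not carry Stage 3.
So the applicant prevails.

applicant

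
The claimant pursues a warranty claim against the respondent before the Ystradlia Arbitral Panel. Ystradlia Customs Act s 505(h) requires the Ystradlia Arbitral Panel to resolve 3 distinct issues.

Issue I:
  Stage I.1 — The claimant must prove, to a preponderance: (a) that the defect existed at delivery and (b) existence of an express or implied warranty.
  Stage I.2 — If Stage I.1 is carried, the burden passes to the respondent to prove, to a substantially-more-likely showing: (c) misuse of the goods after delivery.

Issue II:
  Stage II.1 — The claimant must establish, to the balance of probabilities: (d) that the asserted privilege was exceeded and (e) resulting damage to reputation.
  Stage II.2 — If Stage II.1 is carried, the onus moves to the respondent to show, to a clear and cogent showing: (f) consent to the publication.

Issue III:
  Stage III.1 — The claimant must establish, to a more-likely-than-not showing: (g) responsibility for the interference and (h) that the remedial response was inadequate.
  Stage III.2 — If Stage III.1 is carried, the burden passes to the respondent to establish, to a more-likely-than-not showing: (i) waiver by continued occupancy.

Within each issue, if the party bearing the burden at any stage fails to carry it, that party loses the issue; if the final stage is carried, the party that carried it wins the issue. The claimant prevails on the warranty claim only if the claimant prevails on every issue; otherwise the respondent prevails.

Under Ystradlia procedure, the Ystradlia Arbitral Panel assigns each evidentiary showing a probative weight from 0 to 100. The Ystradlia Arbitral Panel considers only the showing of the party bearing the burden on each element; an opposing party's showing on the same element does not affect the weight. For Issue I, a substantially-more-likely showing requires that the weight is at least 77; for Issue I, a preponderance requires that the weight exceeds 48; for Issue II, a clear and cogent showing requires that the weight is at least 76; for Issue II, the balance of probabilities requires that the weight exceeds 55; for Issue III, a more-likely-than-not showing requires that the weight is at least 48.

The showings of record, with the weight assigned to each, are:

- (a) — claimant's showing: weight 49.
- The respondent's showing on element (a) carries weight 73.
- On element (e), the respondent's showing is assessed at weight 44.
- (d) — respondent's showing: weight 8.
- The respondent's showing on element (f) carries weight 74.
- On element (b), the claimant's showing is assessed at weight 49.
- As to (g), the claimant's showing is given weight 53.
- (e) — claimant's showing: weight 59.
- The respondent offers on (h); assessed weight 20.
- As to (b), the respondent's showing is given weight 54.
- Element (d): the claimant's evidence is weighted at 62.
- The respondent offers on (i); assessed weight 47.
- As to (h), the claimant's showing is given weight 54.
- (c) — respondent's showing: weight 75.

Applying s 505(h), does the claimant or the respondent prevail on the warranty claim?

claimant

— Issue I —
Stage I.1 — burden on claimant; standard: a preponderance (weight exceeds 48).
    (a): 49 (respondent's 73 disregarded) > 48 [met]
    (b): 49 (respondent's 54 disregarded) > 48 [met]
  Stage I.1 is satisfied; the onus moves to the respondent.
Stage I.2 — burden on respondent; standard: a substantially-more-likely showing (weight is at least 77).
    (c): 75 < 77 [not met]
  Stage I.2 not carried; the respondent fails its burden.
So the claimant prevails on this issue.
— Issue II —
Stage II.1 — burden on claimant; standard: the balance of probabilities (weight exceeds 55).
    (d): 62 (respondent's 8 disregarded) > 55 [met]
    (e): 59 (respondent's 44 disregarded) > 55 [met]
  Stage II.1 is satisfied; the onus moves to the respondent.
Stage II.2 — burden on respondent; standard: a clear and cogent showing (weight is at least 76).
    (f): 74 < 76 [not met]
  Stage II.2 not carried; the respondent fails its burden.
The claimant prevails on this issue.
— Issue III —
At Stage III.1 the claimant must meet a more-likely-than-not showing (weight is at least 48): on (g) the weight is 53, ≥ 48, so (g) meets the standard; on (h) the weight is 54 (the respondent's 20 is given no effect), which does reach 48, so (h) meets the standard.
  All elements met. The burden passes to the respondent.
At Stage III.2 the respondent must meet a more-likely-than-not showing (weight is at least 48): on (i) the weight is 47, which does not reach 48, so (i) does not meet the standard.
  The respondent does not carry Stage III.2.
The claimant prevails on this issue.
Per-issue: Issue I → claimant; Issue II → claimant; Issue III → claimant. The claimant must prevail on every issue; overall, the claimant prevails.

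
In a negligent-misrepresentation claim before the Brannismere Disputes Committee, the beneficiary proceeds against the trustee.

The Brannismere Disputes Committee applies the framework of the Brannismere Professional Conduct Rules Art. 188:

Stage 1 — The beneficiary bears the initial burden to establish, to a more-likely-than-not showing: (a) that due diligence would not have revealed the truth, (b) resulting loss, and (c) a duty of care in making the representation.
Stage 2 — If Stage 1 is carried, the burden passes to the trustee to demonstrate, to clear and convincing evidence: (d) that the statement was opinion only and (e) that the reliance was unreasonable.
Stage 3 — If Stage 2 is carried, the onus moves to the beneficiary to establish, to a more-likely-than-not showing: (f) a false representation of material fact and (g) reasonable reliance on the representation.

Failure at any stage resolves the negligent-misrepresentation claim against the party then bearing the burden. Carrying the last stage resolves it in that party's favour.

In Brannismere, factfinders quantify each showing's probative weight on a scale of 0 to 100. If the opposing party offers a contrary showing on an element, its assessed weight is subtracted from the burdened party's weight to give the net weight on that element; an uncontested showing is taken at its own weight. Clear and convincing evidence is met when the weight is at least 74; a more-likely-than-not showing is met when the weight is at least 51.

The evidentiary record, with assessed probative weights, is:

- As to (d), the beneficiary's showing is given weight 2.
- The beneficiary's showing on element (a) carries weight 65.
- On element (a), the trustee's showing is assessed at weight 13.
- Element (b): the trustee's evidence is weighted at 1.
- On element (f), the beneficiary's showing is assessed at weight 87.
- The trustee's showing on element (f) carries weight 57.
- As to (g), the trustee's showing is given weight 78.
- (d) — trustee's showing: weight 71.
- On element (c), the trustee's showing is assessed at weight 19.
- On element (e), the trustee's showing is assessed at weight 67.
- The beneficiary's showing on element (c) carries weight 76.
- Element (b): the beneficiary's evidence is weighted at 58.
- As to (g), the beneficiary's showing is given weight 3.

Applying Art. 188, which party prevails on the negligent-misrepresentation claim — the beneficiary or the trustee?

Stage 1 (beneficiary, a more-likely-than-not showing, weight is at least 51): (a) net 65−13=52 ≥ 51 — meets; (b) net 58−1=57 ≥ 51 — meets; (c) net 76−19=57 ≥ 51 — meets.
  All elements met. The burden passes to the trustee.
Stage 2 (trustee, clear and convincing evidence, weight is at least 74): (d) net 71−2=69 < 74 — fails; (e) 67 < 74 — fails.
  Stage 2 not carried; the trustee fails its burden.
The analysis ends at Stage 2; the beneficiary prevails.

beneficiary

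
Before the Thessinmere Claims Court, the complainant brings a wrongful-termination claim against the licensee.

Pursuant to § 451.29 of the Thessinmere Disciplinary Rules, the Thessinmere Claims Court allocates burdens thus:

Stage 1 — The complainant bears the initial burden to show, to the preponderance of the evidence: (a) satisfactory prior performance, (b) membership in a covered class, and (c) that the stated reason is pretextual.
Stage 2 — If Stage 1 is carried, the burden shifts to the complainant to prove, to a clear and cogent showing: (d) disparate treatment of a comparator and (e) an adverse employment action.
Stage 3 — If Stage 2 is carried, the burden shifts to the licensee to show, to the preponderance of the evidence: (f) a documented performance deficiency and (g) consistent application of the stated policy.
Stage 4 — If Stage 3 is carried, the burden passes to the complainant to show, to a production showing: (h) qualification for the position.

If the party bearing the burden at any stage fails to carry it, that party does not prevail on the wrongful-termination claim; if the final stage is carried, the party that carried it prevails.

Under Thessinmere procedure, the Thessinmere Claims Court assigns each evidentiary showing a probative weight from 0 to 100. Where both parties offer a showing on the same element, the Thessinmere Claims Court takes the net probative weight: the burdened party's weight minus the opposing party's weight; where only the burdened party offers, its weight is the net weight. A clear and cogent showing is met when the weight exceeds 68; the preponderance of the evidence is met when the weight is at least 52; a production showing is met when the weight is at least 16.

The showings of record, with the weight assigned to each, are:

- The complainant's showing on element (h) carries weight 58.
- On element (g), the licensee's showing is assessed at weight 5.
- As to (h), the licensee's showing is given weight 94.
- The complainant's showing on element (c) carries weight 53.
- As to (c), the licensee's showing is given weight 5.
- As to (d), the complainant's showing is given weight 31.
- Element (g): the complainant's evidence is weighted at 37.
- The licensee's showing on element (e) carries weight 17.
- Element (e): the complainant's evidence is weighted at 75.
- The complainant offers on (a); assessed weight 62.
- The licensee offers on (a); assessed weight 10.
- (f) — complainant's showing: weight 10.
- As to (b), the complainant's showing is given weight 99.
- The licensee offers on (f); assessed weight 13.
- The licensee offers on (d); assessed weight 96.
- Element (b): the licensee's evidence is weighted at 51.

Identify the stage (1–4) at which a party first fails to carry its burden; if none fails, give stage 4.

At Stage 1 the complainant must meet the preponderance of the evidence (weight is at least 52): on (a) the weight is 62 less the opposing 10 gives net 52, which does reach 52, so (a) meets the standard; on (b) the weight is 99 less the opposing 51 gives net 48, < 52, so (b) does not meet the standard; on (c) the weight is 53 less the opposing 5 gives net 48, < 52, so (c) does not meet the standard.
  Stage 1 not carried; the complainant fails its burden.
The analysis ends at Stage 1; the licensee prevails.

stage 1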